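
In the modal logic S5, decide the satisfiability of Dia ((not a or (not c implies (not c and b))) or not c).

1. Dia ((not a or (not c implies (not c and b))) or not c), w0
2. (not a or (not c implies (not c and b))) or not c, w1
3. not c, w1
Accessibility: w0Rw0, w0Rw1, w1Rw0, w1Rw1

Satisfiable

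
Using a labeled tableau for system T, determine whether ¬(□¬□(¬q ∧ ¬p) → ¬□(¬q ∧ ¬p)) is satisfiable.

1. ¬(□¬□(¬q ∧ ¬p) → ¬□(¬q ∧ ¬p)), u
2. □¬□(¬q ∧ ¬p), u   [¬→-rule on 1]
3. □(¬q ∧ ¬p), u   [¬→-rule on 1]
4. ¬□(¬q ∧ ¬p), u   [□-rule on 2 via uRu]
5. ¬q ∧ ¬p, u   [□-rule on 3 via uRu]
6. ¬q, u   [∧-rule on 5]
7. ¬p, u   [∧-rule on 5]
8. ¬(¬q ∧ ¬p), v   [¬□-rule on 4: fresh world v, uRv]
9. ¬□(¬q ∧ ¬p), v   [□-rule on 2 via uRv]
10. ¬q ∧ ¬p, v   [□-rule on 3 via uRv]
11. ¬q, v   [∧-rule on 10]
12. ¬p, v   [∧-rule on 10]
13. p, v   [¬∧-rule on 8 (branches; this branch)]
Accessibility: uRu, uRv, vRv
Branch closes: p and ¬p both at v.
All branches of the tableau close; one closing branch shown above.

Unsatisfiable (every branch closes)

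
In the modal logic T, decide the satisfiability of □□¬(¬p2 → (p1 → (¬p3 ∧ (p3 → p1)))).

1. □□¬(¬p2 → (p1 → (¬p3 ∧ (p3 → p1)))), u
2. □¬(¬p2 → (p1 → (¬p3 ∧ (p3 → p1)))), u
3. ¬(¬p2 → (p1 → (¬p3 ∧ (p3 → p1)))), u
4. ¬p2, u
5. ¬(p1 → (¬p3 ∧ (p3 → p1))), u
6. p1, u
7. ¬(¬p3 ∧ (p3 → p1)), u
8. p3, u
Accessibility: uRu

Yes, satisfiable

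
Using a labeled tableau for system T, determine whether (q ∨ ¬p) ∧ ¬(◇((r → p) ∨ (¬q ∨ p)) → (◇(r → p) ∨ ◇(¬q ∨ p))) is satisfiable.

1. (q ∨ ¬p) ∧ ¬(◇((r → p) ∨ (¬q ∨ p)) → (◇(r → p) ∨ ◇(¬q ∨ p))), u
2. q ∨ ¬p, u
3. ¬(◇((r → p) ∨ (¬q ∨ p)) → (◇(r → p) ∨ ◇(¬q ∨ p))), u
4. ◇((r → p) ∨ (¬q ∨ p)), u
5. ¬(◇(r → p) ∨ ◇(¬q ∨ p)), u
6. ¬◇(r → p), u
7. ¬◇(¬q ∨ p), u
8. ¬(r → p), u
9. r, u
10. ¬p, u
11. ¬(¬q ∨ p), u
12. q, u
13. (r → p) ∨ (¬q ∨ p), v
14. ¬(r → p), v
15. r, v
16. ¬p, v
17. ¬(¬q ∨ p), v
18. q, v
19. ¬q ∨ p, v
20. p, v
Accessibility: uRu, uRv, vRv
Branch closes: p and ¬p both at v.
Every branch closes; the branch above is one of them.

Unsatisfiable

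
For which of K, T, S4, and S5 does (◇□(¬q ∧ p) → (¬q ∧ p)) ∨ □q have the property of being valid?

S4-tableau for the negation ¬((◇□(¬q ∧ p) → (¬q ∧ p)) ∨ □q):
1. ¬((◇□(¬q ∧ p) → (¬q ∧ p)) ∨ □q), w0
2. ¬(◇□(¬q ∧ p) → (¬q ∧ p)), w0   [¬∨-rule on 1]
3. ¬□q, w0   [¬∨-rule on 1]
4. ◇□(¬q ∧ p), w0   [¬→-rule on 2]
5. ¬(¬q ∧ p), w0   [¬→-rule on 2]
6. ¬p, w0   [¬∧-rule on 5 (branches; this branch)]
7. ¬q, w1   [¬□-rule on 3: fresh world w1, w0Rw1]
8. □(¬q ∧ p), w2   [◇-rule on 4: fresh world w2, w0Rw2]
9. ¬q ∧ p, w2   [□-rule on 8 via w2Rw2]
10. ¬q, w2   [∧-rule on 9]
11. p, w2   [∧-rule on 9]
Accessibility: w0Rw0, w0Rw1, w0Rw2, w1Rw1, w2Rw2
Complete open branch: countermodel on an S4-frame, so not valid in S4, nor in K, T (the same frame is also a K-frame and a T-frame).
S5-tableau for the negation ¬((◇□(¬q ∧ p) → (¬q ∧ p)) ∨ □q):
1. ¬((◇□(¬q ∧ p) → (¬q ∧ p)) ∨ □q), w0
2. ¬(◇□(¬q ∧ p) → (¬q ∧ p)), w0   [¬∨-rule on 1]
3. ¬□q, w0   [¬∨-rule on 1]
4. ◇□(¬q ∧ p), w0   [¬→-rule on 2]
5. ¬(¬q ∧ p), w0   [¬→-rule on 2]
6. ¬p, w0   [¬∧-rule on 5 (branches; this branch)]
7. ¬q, w1   [¬□-rule on 3: fresh world w1, w0Rw1]
8. □(¬q ∧ p), w2   [◇-rule on 4: fresh world w2, w0Rw2]
9. ¬q ∧ p, w0   [□-rule on 8 via w2Rw0]
10. ¬q, w0   [∧-rule on 9]
11. p, w0   [∧-rule on 9]
Accessibility: w0Rw0, w0Rw1, w0Rw2, w1Rw0, w1Rw1, w1Rw2, w2Rw0, w2Rw1, w2Rw2
Branch closes: p and ¬p both at w0.
Every branch closes (one shown): valid in S5.

S5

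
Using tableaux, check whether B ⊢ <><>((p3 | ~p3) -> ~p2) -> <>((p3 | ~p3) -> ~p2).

Invalid (countermodel exists)

Tableau for the negation ~(<><>((p3 | ~p3) -> ~p2) -> <>((p3 | ~p3) -> ~p2)):
1. ~(<><>((p3 | ~p3) -> ~p2) -> <>((p3 | ~p3) -> ~p2)), u
2. <><>((p3 | ~p3) -> ~p2), u
3. ~<>((p3 | ~p3) -> ~p2), u
4. ~((p3 | ~p3) -> ~p2), u
5. p3 | ~p3, u
6. p2, u
7. ~p3, u
8. <>((p3 | ~p3) -> ~p2), v
9. ~((p3 | ~p3) -> ~p2), v
10. p3 | ~p3, v
11. p2, v
12. ~p3, v
13. (p3 | ~p3) -> ~p2, w
14. ~p2, w
Accessibility: uRu, uRv, vRu, vRv, vRw, wRv, wRw
The negation has an open branch (countermodel exists).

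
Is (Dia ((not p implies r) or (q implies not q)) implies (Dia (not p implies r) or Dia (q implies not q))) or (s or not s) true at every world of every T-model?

Tableau for the negation not ((Dia ((not p implies r) or (q implies not q)) implies (Dia (not p implies r) or Dia (q implies not q))) or (s or not s)):
1. not ((Dia ((not p implies r) or (q implies not q)) implies (Dia (not p implies r) or Dia (q implies not q))) or (s or not s)), u
2. not (Dia ((not p implies r) or (q implies not q)) implies (Dia (not p implies r) or Dia (q implies not q))), u   [neg-or-rule on 1]
3. not (s or not s), u   [neg-or-rule on 1]
4. Dia ((not p implies r) or (q implies not q)), u   [neg-implies-rule on 2]
5. not (Dia (not p implies r) or Dia (q implies not q)), u   [neg-implies-rule on 2]
6. not s, u   [neg-or-rule on 3]
7. s, u   [neg-or-rule on 3]
Accessibility: uRu
Branch closes: s and not s both at u.
All branches of the negation close; one closing branch shown above.

Valid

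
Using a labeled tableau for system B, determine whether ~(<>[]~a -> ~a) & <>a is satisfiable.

No, unsatisfiable

1. ~(<>[]~a -> ~a) & <>a, 0
2. ~(<>[]~a -> ~a), 0   [&-rule on 1]
3. <>a, 0   [&-rule on 1]
4. <>[]~a, 0   [~->-rule on 2]
5. a, 0   [~->-rule on 2]
6. a, 1   [<>-rule on 3: fresh world 1, 0R1]
7. []~a, 2   [<>-rule on 4: fresh world 2, 0R2]
8. ~a, 0   [[]-rule on 7 via 2R0]
Accessibility: 0R0, 0R1, 0R2, 1R0, 1R1, 2R0, 2R2
Branch closes: a and ~a both at 0.
Every branch closes; the branch above is one of them.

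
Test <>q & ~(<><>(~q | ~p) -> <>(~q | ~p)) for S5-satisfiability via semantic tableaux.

1. <>q & ~(<><>(~q | ~p) -> <>(~q | ~p)), 0
2. <>q, 0
3. ~(<><>(~q | ~p) -> <>(~q | ~p)), 0
4. <><>(~q | ~p), 0
5. ~<>(~q | ~p), 0
6. ~(~q | ~p), 0
7. q, 0
8. p, 0
9. q, 1
10. ~(~q | ~p), 1
11. p, 1
12. <>(~q | ~p), 2
13. ~(~q | ~p), 2
14. q, 2
15. p, 2
16. ~q | ~p, 3
17. ~(~q | ~p), 3
18. q, 3
19. p, 3
20. ~p, 3
Accessibility: 0R0, 0R1, 0R2, 0R3, 1R0, 1R1, 1R2, 1R3, 2R0, 2R1, 2R2, 2R3, 3R0, 3R1, 3R2, 3R3
Branch closes: p and ~p both at 3.
Every branch closes; the branch above is one of them.

Unsatisfiable (every branch closes)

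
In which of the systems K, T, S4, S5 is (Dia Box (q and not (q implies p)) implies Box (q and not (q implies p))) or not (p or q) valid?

S4-tableau for the negation not ((Dia Box (q and not (q implies p)) implies Box (q and not (q implies p))) or not (p or q)):
1. not ((Dia Box (q and not (q implies p)) implies Box (q and not (q implies p))) or not (p or q)), u
2. not (Dia Box (q and not (q implies p)) implies Box (q and not (q implies p))), u
3. p or q, u
4. Dia Box (q and not (q implies p)), u
5. not Box (q and not (q implies p)), u
6. q, u
7. Box (q and not (q implies p)), v
8. q and not (q implies p), v
9. q, v
10. not (q implies p), v
11. not p, v
12. not (q and not (q implies p)), w
13. q implies p, w
14. p, w
Accessibility: uRu, uRv, uRw, vRv, wRw
Complete open branch: countermodel on an S4-frame, so not valid in S4, nor in K, T (the same frame is also a K-frame and a T-frame).
S5-tableau for the negation not ((Dia Box (q and not (q implies p)) implies Box (q and not (q implies p))) or not (p or q)):
1. not ((Dia Box (q and not (q implies p)) implies Box (q and not (q implies p))) or not (p or q)), u
2. not (Dia Box (q and not (q implies p)) implies Box (q and not (q implies p))), u
3. p or q, u
4. Dia Box (q and not (q implies p)), u
5. not Box (q and not (q implies p)), u
6. q, u
7. Box (q and not (q implies p)), v
8. q and not (q implies p), u
9. not (q implies p), u
10. not p, u
11. q and not (q implies p), v
12. q, v
13. not (q implies p), v
14. not p, v
15. not (q and not (q implies p)), w
16. q and not (q implies p), w
17. q, w
18. not (q implies p), w
19. not p, w
20. q implies p, w
21. p, w
Accessibility: uRu, uRv, uRw, vRu, vRv, vRw, wRu, wRv, wRw
Branch closes: p and not p both at w.
Every branch closes (one shown): valid in S5.

S5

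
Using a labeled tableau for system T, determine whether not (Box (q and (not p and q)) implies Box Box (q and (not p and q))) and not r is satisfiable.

Satisfiable

1. not (Box (q and (not p and q)) implies Box Box (q and (not p and q))) and not r, w0
2. not (Box (q and (not p and q)) implies Box Box (q and (not p and q))), w0   [and-rule on 1]
3. not r, w0   [and-rule on 1]
4. Box (q and (not p and q)), w0   [neg-implies-rule on 2]
5. not Box Box (q and (not p and q)), w0   [neg-implies-rule on 2]
6. q and (not p and q), w0   [Box-rule on 4 via w0Rw0]
7. q, w0   [and-rule on 6]
8. not p and q, w0   [and-rule on 6]
9. not p, w0   [and-rule on 8]
10. not Box (q and (not p and q)), w1   [neg-Box-rule on 5: fresh world w1, w0Rw1]
11. q and (not p and q), w1   [Box-rule on 4 via w0Rw1]
12. q, w1   [and-rule on 11]
13. not p and q, w1   [and-rule on 11]
14. not p, w1   [and-rule on 13]
15. not (q and (not p and q)), w2   [neg-Box-rule on 10: fresh world w2, w1Rw2]
16. not (not p and q), w2   [neg-and-rule on 15 (branches; this branch)]
17. not q, w2   [neg-and-rule on 16 (branches; this branch)]
Accessibility: w0Rw0, w0Rw1, w1Rw1, w1Rw2, w2Rw2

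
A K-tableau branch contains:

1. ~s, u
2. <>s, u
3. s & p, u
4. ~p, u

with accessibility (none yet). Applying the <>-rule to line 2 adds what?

a fresh world v with uRv, and s at v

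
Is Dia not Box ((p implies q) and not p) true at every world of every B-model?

Tableau for the negation not Dia not Box ((p implies q) and not p):
1. not Dia not Box ((p implies q) and not p), w0
2. Box ((p implies q) and not p), w0   [neg-Dia-rule on 1 via w0Rw0]
3. (p implies q) and not p, w0   [Box-rule on 2 via w0Rw0]
4. p implies q, w0   [and-rule on 3]
5. not p, w0   [and-rule on 3]
6. q, w0   [implies-rule on 4 (branches; this branch)]
Accessibility: w0Rw0
The negation has an open branch (countermodel exists).

Invalid (countermodel exists)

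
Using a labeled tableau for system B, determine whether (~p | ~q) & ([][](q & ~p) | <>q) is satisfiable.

Satisfiable (open branch found)

1. (~p | ~q) & ([][](q & ~p) | <>q), u
2. ~p | ~q, u
3. [][](q & ~p) | <>q, u
4. ~q, u
5. <>q, u
6. q, v
Accessibility: uRu, uRv, vRu, vRv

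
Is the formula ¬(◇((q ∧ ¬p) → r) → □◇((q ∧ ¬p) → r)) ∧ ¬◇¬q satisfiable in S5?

Unsatisfiable (every branch closes)

1. ¬(◇((q ∧ ¬p) → r) → □◇((q ∧ ¬p) → r)) ∧ ¬◇¬q, w0
2. ¬(◇((q ∧ ¬p) → r) → □◇((q ∧ ¬p) → r)), w0
3. ¬◇¬q, w0
4. ◇((q ∧ ¬p) → r), w0
5. ¬□◇((q ∧ ¬p) → r), w0
6. q, w0
7. (q ∧ ¬p) → r, w1
8. q, w1
9. ¬(q ∧ ¬p), w1
10. p, w1
11. ¬◇((q ∧ ¬p) → r), w2
12. q, w2
13. ¬((q ∧ ¬p) → r), w0
14. q ∧ ¬p, w0
15. ¬r, w0
16. ¬p, w0
17. ¬((q ∧ ¬p) → r), w1
18. q ∧ ¬p, w1
19. ¬r, w1
20. ¬p, w1
Accessibility: w0Rw0, w0Rw1, w0Rw2, w1Rw0, w1Rw1, w1Rw2, w2Rw0, w2Rw1, w2Rw2
Branch closes: p and ¬p both at w1.
All branches of the tableau close; one closing branch shown above.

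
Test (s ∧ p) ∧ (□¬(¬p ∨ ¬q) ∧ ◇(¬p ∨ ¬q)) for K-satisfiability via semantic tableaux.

1. (s ∧ p) ∧ (□¬(¬p ∨ ¬q) ∧ ◇(¬p ∨ ¬q)), u
2. s ∧ p, u   [∧-rule on 1]
3. □¬(¬p ∨ ¬q) ∧ ◇(¬p ∨ ¬q), u   [∧-rule on 1]
4. s, u   [∧-rule on 2]
5. p, u   [∧-rule on 2]
6. □¬(¬p ∨ ¬q), u   [∧-rule on 3]
7. ◇(¬p ∨ ¬q), u   [∧-rule on 3]
8. ¬p ∨ ¬q, v   [◇-rule on 7: fresh world v, uRv]
9. ¬(¬p ∨ ¬q), v   [□-rule on 6 via uRv]
10. p, v   [¬∨-rule on 9]
11. q, v   [¬∨-rule on 9]
12. ¬q, v   [∨-rule on 8 (branches; this branch)]
Accessibility: uRv
Branch closes: q and ¬q both at v.
Every branch closes; the branch above is one of them.

Unsatisfiable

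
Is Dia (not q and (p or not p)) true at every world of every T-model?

Tableau for the negation not Dia (not q and (p or not p)):
1. not Dia (not q and (p or not p)), u
2. not (not q and (p or not p)), u   [neg-Dia-rule on 1 via uRu]
3. q, u   [neg-and-rule on 2 (branches; this branch)]
Accessibility: uRu
The negation has an open branch (countermodel exists).

No, not valid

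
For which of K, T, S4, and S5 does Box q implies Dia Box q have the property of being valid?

T, S4, S5

T-tableau for the negation not (Box q implies Dia Box q):
1. not (Box q implies Dia Box q), 0
2. Box q, 0
3. not Dia Box q, 0
4. q, 0
5. not Box q, 0
6. not q, 1
7. q, 1
Accessibility: 0R0, 0R1, 1R1
Branch closes: q and not q both at 1.
Every branch closes (one shown): valid in T, hence also in S4, S5 (every theorem of T is a theorem of S4 and S5).
K-tableau for the negation not (Box q implies Dia Box q):
1. not (Box q implies Dia Box q), 0
2. Box q, 0
3. not Dia Box q, 0
Complete open branch: countermodel on a K-frame, so not valid in K.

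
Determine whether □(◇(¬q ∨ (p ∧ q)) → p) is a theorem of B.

No, not valid

Tableau for the negation ¬□(◇(¬q ∨ (p ∧ q)) → p):
1. ¬□(◇(¬q ∨ (p ∧ q)) → p), u
2. ¬(◇(¬q ∨ (p ∧ q)) → p), v
3. ◇(¬q ∨ (p ∧ q)), v
4. ¬p, v
5. ¬q ∨ (p ∧ q), w
6. p ∧ q, w
7. p, w
8. q, w
Accessibility: uRu, uRv, vRu, vRv, vRw, wRv, wRw
The negation has an open branch (countermodel exists).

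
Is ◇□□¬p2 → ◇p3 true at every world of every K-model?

Tableau for the negation ¬(◇□□¬p2 → ◇p3):
1. ¬(◇□□¬p2 → ◇p3), 0
2. ◇□□¬p2, 0
3. ¬◇p3, 0
4. □□¬p2, 1
5. ¬p3, 1
Accessibility: 0R1
The negation has an open branch (countermodel exists).

No, not valid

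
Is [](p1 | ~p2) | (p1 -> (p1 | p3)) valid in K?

Tableau for the negation ~([](p1 | ~p2) | (p1 -> (p1 | p3))):
1. ~([](p1 | ~p2) | (p1 -> (p1 | p3))), u
2. ~[](p1 | ~p2), u
3. ~(p1 -> (p1 | p3)), u
4. p1, u
5. ~(p1 | p3), u
6. ~p1, u
7. ~p3, u
Branch closes: p1 and ~p1 both at u.
Every branch of the negation's tableau closes; the branch above is one of them.

Valid in K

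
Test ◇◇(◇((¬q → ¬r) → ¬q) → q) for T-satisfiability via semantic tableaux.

1. ◇◇(◇((¬q → ¬r) → ¬q) → q), w0
2. ◇(◇((¬q → ¬r) → ¬q) → q), w1   [◇-rule on 1: fresh world w1, w0Rw1]
3. ◇((¬q → ¬r) → ¬q) → q, w2   [◇-rule on 2: fresh world w2, w1Rw2]
4. q, w2   [→-rule on 3 (branches; this branch)]
Accessibility: w0Rw0, w0Rw1, w1Rw1, w1Rw2, w2Rw2

Satisfiable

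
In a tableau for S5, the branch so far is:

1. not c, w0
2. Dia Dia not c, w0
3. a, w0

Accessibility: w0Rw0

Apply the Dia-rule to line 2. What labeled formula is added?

a fresh world w1 with w0Rw1, and Dia not c at w1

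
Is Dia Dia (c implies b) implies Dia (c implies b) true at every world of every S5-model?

Tableau for the negation not (Dia Dia (c implies b) implies Dia (c implies b)):
1. not (Dia Dia (c implies b) implies Dia (c implies b)), 0
2. Dia Dia (c implies b), 0   [neg-implies-rule on 1]
3. not Dia (c implies b), 0   [neg-implies-rule on 1]
4. not (c implies b), 0   [neg-Dia-rule on 3 via 0R0]
5. c, 0   [neg-implies-rule on 4]
6. not b, 0   [neg-implies-rule on 4]
7. Dia (c implies b), 1   [Dia-rule on 2: fresh world 1, 0R1]
8. not (c implies b), 1   [neg-Dia-rule on 3 via 0R1]
9. c, 1   [neg-implies-rule on 8]
10. not b, 1   [neg-implies-rule on 8]
11. c implies b, 2   [Dia-rule on 7: fresh world 2, 1R2]
12. not (c implies b), 2   [neg-Dia-rule on 3 via 0R2]
13. c, 2   [neg-implies-rule on 12]
14. not b, 2   [neg-implies-rule on 12]
15. b, 2   [implies-rule on 11 (branches; this branch)]
Accessibility: 0R0, 0R1, 0R2, 1R0, 1R1, 1R2, 2R0, 2R1, 2R2
Branch closes: b and not b both at 2.
All branches of the negation close; one closing branch shown above.

Valid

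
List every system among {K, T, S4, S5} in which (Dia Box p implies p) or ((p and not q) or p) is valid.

S5

S5-tableau for the negation not ((Dia Box p implies p) or ((p and not q) or p)):
1. not ((Dia Box p implies p) or ((p and not q) or p)), w0
2. not (Dia Box p implies p), w0
3. not ((p and not q) or p), w0
4. Dia Box p, w0
5. not p, w0
6. not (p and not q), w0
7. q, w0
8. Box p, w1
9. p, w0
Accessibility: w0Rw0, w0Rw1, w1Rw0, w1Rw1
Branch closes: p and not p both at w0.
Every branch closes (one shown): valid in S5.
S4-tableau for the negation not ((Dia Box p implies p) or ((p and not q) or p)):
1. not ((Dia Box p implies p) or ((p and not q) or p)), w0
2. not (Dia Box p implies p), w0
3. not ((p and not q) or p), w0
4. Dia Box p, w0
5. not p, w0
6. not (p and not q), w0
7. q, w0
8. Box p, w1
9. p, w1
Accessibility: w0Rw0, w0Rw1, w1Rw1
Complete open branch: countermodel on an S4-frame, so not valid in S4, nor in K, T (the same frame is also a K-frame and a T-frame).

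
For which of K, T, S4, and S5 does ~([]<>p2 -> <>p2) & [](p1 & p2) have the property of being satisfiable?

T-tableau for the formula:
1. ~([]<>p2 -> <>p2) & [](p1 & p2), w0
2. ~([]<>p2 -> <>p2), w0
3. [](p1 & p2), w0
4. []<>p2, w0
5. ~<>p2, w0
6. p1 & p2, w0
7. p1, w0
8. p2, w0
9. <>p2, w0
10. ~p2, w0
Accessibility: w0Rw0
Branch closes: p2 and ~p2 both at w0.
Every branch closes (one shown): unsatisfiable in T, hence also in S4, S5 (every S4/S5-frame is a T-frame).
K-tableau for the formula:
1. ~([]<>p2 -> <>p2) & [](p1 & p2), w0
2. ~([]<>p2 -> <>p2), w0
3. [](p1 & p2), w0
4. []<>p2, w0
5. ~<>p2, w0
Complete open branch: satisfiable in K.

K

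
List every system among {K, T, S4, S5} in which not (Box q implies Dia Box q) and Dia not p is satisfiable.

T-tableau for the formula:
1. not (Box q implies Dia Box q) and Dia not p, w0
2. not (Box q implies Dia Box q), w0
3. Dia not p, w0
4. Box q, w0
5. not Dia Box q, w0
6. q, w0
7. not Box q, w0
8. not p, w1
9. q, w1
10. not Box q, w1
11. not q, w2
12. q, w2
Accessibility: w0Rw0, w0Rw1, w0Rw2, w1Rw1, w2Rw2
Branch closes: q and not q both at w2.
Every branch closes (one shown): unsatisfiable in T, hence also in S4, S5 (every S4/S5-frame is a T-frame).
K-tableau for the formula:
1. not (Box q implies Dia Box q) and Dia not p, w0
2. not (Box q implies Dia Box q), w0
3. Dia not p, w0
4. Box q, w0
5. not Dia Box q, w0
6. not p, w1
7. q, w1
8. not Box q, w1
9. not q, w2
Accessibility: w0Rw1, w1Rw2
Complete open branch: satisfiable in K.

K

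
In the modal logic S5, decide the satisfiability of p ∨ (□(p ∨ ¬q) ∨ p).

Yes, satisfiable

1. p ∨ (□(p ∨ ¬q) ∨ p), 0
2. □(p ∨ ¬q) ∨ p, 0
3. p, 0
Accessibility: 0R0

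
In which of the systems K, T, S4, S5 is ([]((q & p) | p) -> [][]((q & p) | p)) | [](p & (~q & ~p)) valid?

S4, S5

S4-tableau for the negation ~(([]((q & p) | p) -> [][]((q & p) | p)) | [](p & (~q & ~p))):
1. ~(([]((q & p) | p) -> [][]((q & p) | p)) | [](p & (~q & ~p))), u
2. ~([]((q & p) | p) -> [][]((q & p) | p)), u   [~|-rule on 1]
3. ~[](p & (~q & ~p)), u   [~|-rule on 1]
4. []((q & p) | p), u   [~->-rule on 2]
5. ~[][]((q & p) | p), u   [~->-rule on 2]
6. (q & p) | p, u   [[]-rule on 4 via uRu]
7. q & p, u   [|-rule on 6 (branches; this branch)]
8. q, u   [&-rule on 7]
9. p, u   [&-rule on 7]
10. ~(p & (~q & ~p)), v   [~[]-rule on 3: fresh world v, uRv]
11. (q & p) | p, v   [[]-rule on 4 via uRv]
12. ~(~q & ~p), v   [~&-rule on 10 (branches; this branch)]
13. q & p, v   [|-rule on 11 (branches; this branch)]
14. q, v   [&-rule on 13]
15. p, v   [&-rule on 13]
16. ~[]((q & p) | p), w   [~[]-rule on 5: fresh world w, uRw]
17. (q & p) | p, w   [[]-rule on 4 via uRw]
18. q & p, w   [|-rule on 17 (branches; this branch)]
19. q, w   [&-rule on 18]
20. p, w   [&-rule on 18]
21. ~((q & p) | p), x   [~[]-rule on 16: fresh world x, wRx]
22. ~(q & p), x   [~|-rule on 21]
23. ~p, x   [~|-rule on 21]
24. (q & p) | p, x   [[]-rule on 4 via uRx]
25. q & p, x   [|-rule on 24 (branches; this branch)]
26. q, x   [&-rule on 25]
27. p, x   [&-rule on 25]
Accessibility: uRu, uRv, uRw, uRx, vRv, wRw, wRx, xRx
Branch closes: p and ~p both at x.
Every branch closes (one shown): valid in S4, hence also in S5 (every theorem of S4 is a theorem of S5).
T-tableau for the negation ~(([]((q & p) | p) -> [][]((q & p) | p)) | [](p & (~q & ~p))):
1. ~(([]((q & p) | p) -> [][]((q & p) | p)) | [](p & (~q & ~p))), u
2. ~([]((q & p) | p) -> [][]((q & p) | p)), u   [~|-rule on 1]
3. ~[](p & (~q & ~p)), u   [~|-rule on 1]
4. []((q & p) | p), u   [~->-rule on 2]
5. ~[][]((q & p) | p), u   [~->-rule on 2]
6. (q & p) | p, u   [[]-rule on 4 via uRu]
7. p, u   [|-rule on 6 (branches; this branch)]
8. ~(p & (~q & ~p)), v   [~[]-rule on 3: fresh world v, uRv]
9. (q & p) | p, v   [[]-rule on 4 via uRv]
10. ~(~q & ~p), v   [~&-rule on 8 (branches; this branch)]
11. p, v   [|-rule on 9 (branches; this branch)]
12. ~[]((q & p) | p), w   [~[]-rule on 5: fresh world w, uRw]
13. (q & p) | p, w   [[]-rule on 4 via uRw]
14. p, w   [|-rule on 13 (branches; this branch)]
15. ~((q & p) | p), x   [~[]-rule on 12: fresh world x, wRx]
16. ~(q & p), x   [~|-rule on 15]
17. ~p, x   [~|-rule on 15]
Accessibility: uRu, uRv, uRw, vRv, wRw, wRx, xRx
Complete open branch: countermodel on a T-frame, so not valid in T, nor in K (the same frame is also a K-frame).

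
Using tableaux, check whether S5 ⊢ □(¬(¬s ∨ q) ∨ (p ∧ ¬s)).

Invalid (countermodel exists)

Tableau for the negation ¬□(¬(¬s ∨ q) ∨ (p ∧ ¬s)):
1. ¬□(¬(¬s ∨ q) ∨ (p ∧ ¬s)), u
2. ¬(¬(¬s ∨ q) ∨ (p ∧ ¬s)), v
3. ¬s ∨ q, v
4. ¬(p ∧ ¬s), v
5. q, v
6. s, v
Accessibility: uRu, uRv, vRu, vRv
The negation has an open branch (countermodel exists).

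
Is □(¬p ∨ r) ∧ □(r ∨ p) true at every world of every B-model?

Tableau for the negation ¬(□(¬p ∨ r) ∧ □(r ∨ p)):
1. ¬(□(¬p ∨ r) ∧ □(r ∨ p)), u
2. ¬□(r ∨ p), u
3. ¬(r ∨ p), v
4. ¬r, v
5. ¬p, v
Accessibility: uRu, uRv, vRu, vRv
The negation has an open branch (countermodel exists).

Not valid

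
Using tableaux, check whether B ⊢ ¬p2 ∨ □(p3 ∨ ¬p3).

Tableau for the negation ¬(¬p2 ∨ □(p3 ∨ ¬p3)):
1. ¬(¬p2 ∨ □(p3 ∨ ¬p3)), w0
2. p2, w0
3. ¬□(p3 ∨ ¬p3), w0
4. ¬(p3 ∨ ¬p3), w1
5. ¬p3, w1
6. p3, w1
Accessibility: w0Rw0, w0Rw1, w1Rw0, w1Rw1
Branch closes: p3 and ¬p3 both at w1.
All branches of the negation close; one closing branch shown above.

Valid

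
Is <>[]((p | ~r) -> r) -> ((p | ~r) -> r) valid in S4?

Invalid (countermodel exists)

Tableau for the negation ~(<>[]((p | ~r) -> r) -> ((p | ~r) -> r)):
1. ~(<>[]((p | ~r) -> r) -> ((p | ~r) -> r)), u
2. <>[]((p | ~r) -> r), u
3. ~((p | ~r) -> r), u
4. p | ~r, u
5. ~r, u
6. []((p | ~r) -> r), v
7. (p | ~r) -> r, v
8. r, v
Accessibility: uRu, uRv, vRv
The negation has an open branch (countermodel exists).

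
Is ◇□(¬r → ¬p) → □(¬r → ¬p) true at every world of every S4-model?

Tableau for the negation ¬(◇□(¬r → ¬p) → □(¬r → ¬p)):
1. ¬(◇□(¬r → ¬p) → □(¬r → ¬p)), w0
2. ◇□(¬r → ¬p), w0
3. ¬□(¬r → ¬p), w0
4. □(¬r → ¬p), w1
5. ¬r → ¬p, w1
6. ¬p, w1
7. ¬(¬r → ¬p), w2
8. ¬r, w2
9. p, w2
Accessibility: w0Rw0, w0Rw1, w0Rw2, w1Rw1, w2Rw2
The negation has an open branch (countermodel exists).

No, not valid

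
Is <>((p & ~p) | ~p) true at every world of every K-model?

Tableau for the negation ~<>((p & ~p) | ~p):
1. ~<>((p & ~p) | ~p), w0
The negation has an open branch (countermodel exists).

No, not valid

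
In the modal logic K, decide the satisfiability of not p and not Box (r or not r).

Unsatisfiable

1. not p and not Box (r or not r), w0
2. not p, w0
3. not Box (r or not r), w0
4. not (r or not r), w1
5. not r, w1
6. r, w1
Accessibility: w0Rw1
Branch closes: r and not r both at w1.
(One branch shown.) All branches close.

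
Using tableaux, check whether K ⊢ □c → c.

Tableau for the negation ¬(□c → c):
1. ¬(□c → c), w0
2. □c, w0   [¬→-rule on 1]
3. ¬c, w0   [¬→-rule on 1]
The negation has an open branch (countermodel exists).

Invalid (countermodel exists)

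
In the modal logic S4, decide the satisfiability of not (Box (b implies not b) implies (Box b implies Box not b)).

1. not (Box (b implies not b) implies (Box b implies Box not b)), w0
2. Box (b implies not b), w0   [neg-implies-rule on 1]
3. not (Box b implies Box not b), w0   [neg-implies-rule on 1]
4. Box b, w0   [neg-implies-rule on 3]
5. not Box not b, w0   [neg-implies-rule on 3]
6. b implies not b, w0   [Box-rule on 2 via w0Rw0]
7. b, w0   [Box-rule on 4 via w0Rw0]
8. not b, w0   [implies-rule on 6 (branches; this branch)]
Accessibility: w0Rw0
Branch closes: b and not b both at w0.
All branches of the tableau close; one closing branch shown above.

Unsatisfiable (every branch closes)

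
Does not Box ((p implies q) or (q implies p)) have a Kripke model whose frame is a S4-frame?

1. not Box ((p implies q) or (q implies p)), w0
2. not ((p implies q) or (q implies p)), w1   [neg-Box-rule on 1: fresh world w1, w0Rw1]
3. not (p implies q), w1   [neg-or-rule on 2]
4. not (q implies p), w1   [neg-or-rule on 2]
5. p, w1   [neg-implies-rule on 3]
6. not q, w1   [neg-implies-rule on 3]
7. q, w1   [neg-implies-rule on 4]
8. not p, w1   [neg-implies-rule on 4]
Accessibility: w0Rw0, w0Rw1, w1Rw1
Branch closes: q and not q both at w1.
(One branch shown.) All branches close.

No, unsatisfiable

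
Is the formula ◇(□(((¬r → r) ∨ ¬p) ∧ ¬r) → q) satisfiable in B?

1. ◇(□(((¬r → r) ∨ ¬p) ∧ ¬r) → q), w0
2. □(((¬r → r) ∨ ¬p) ∧ ¬r) → q, w1
3. q, w1
Accessibility: w0Rw0, w0Rw1, w1Rw0, w1Rw1

Satisfiable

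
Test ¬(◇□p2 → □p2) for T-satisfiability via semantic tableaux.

1. ¬(◇□p2 → □p2), 0
2. ◇□p2, 0
3. ¬□p2, 0
4. □p2, 1
5. p2, 1
6. ¬p2, 2
Accessibility: 0R0, 0R1, 0R2, 1R1, 2R2

Satisfiable (open branch found)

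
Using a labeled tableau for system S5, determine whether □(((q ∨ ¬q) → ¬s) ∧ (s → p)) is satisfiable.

1. □(((q ∨ ¬q) → ¬s) ∧ (s → p)), 0
2. ((q ∨ ¬q) → ¬s) ∧ (s → p), 0
3. (q ∨ ¬q) → ¬s, 0
4. s → p, 0
5. ¬s, 0
6. p, 0
Accessibility: 0R0

Yes, satisfiable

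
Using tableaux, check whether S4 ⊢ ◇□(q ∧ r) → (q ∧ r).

Invalid (countermodel exists)

Tableau for the negation ¬(◇□(q ∧ r) → (q ∧ r)):
1. ¬(◇□(q ∧ r) → (q ∧ r)), 0
2. ◇□(q ∧ r), 0
3. ¬(q ∧ r), 0
4. ¬r, 0
5. □(q ∧ r), 1
6. q ∧ r, 1
7. q, 1
8. r, 1
Accessibility: 0R0, 0R1, 1R1
The negation has an open branch (countermodel exists).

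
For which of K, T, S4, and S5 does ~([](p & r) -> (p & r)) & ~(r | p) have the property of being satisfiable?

K-tableau for the formula:
1. ~([](p & r) -> (p & r)) & ~(r | p), u
2. ~([](p & r) -> (p & r)), u
3. ~(r | p), u
4. [](p & r), u
5. ~(p & r), u
6. ~r, u
7. ~p, u
Complete open branch: satisfiable in K.
T-tableau for the formula:
1. ~([](p & r) -> (p & r)) & ~(r | p), u
2. ~([](p & r) -> (p & r)), u
3. ~(r | p), u
4. [](p & r), u
5. ~(p & r), u
6. ~r, u
7. ~p, u
8. p & r, u
9. p, u
10. r, u
Accessibility: uRu
Branch closes: p and ~p both at u.
Every branch closes (one shown): unsatisfiable in T, hence also in S4, S5 (every S4/S5-frame is a T-frame).

K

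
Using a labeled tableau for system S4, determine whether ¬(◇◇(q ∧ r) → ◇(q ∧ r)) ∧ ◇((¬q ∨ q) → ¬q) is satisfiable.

1. ¬(◇◇(q ∧ r) → ◇(q ∧ r)) ∧ ◇((¬q ∨ q) → ¬q), w0
2. ¬(◇◇(q ∧ r) → ◇(q ∧ r)), w0
3. ◇((¬q ∨ q) → ¬q), w0
4. ◇◇(q ∧ r), w0
5. ¬◇(q ∧ r), w0
6. ¬(q ∧ r), w0
7. ¬r, w0
8. (¬q ∨ q) → ¬q, w1
9. ¬(q ∧ r), w1
10. ¬q, w1
11. ¬r, w1
12. ◇(q ∧ r), w2
13. ¬(q ∧ r), w2
14. ¬r, w2
15. q ∧ r, w3
16. q, w3
17. r, w3
18. ¬(q ∧ r), w3
19. ¬r, w3
Accessibility: w0Rw0, w0Rw1, w0Rw2, w0Rw3, w1Rw1, w2Rw2, w2Rw3, w3Rw3
Branch closes: r and ¬r both at w3.
(One branch shown.) All branches close.

Unsatisfiable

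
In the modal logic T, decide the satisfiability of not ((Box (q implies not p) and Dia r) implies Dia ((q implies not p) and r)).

No, unsatisfiable

1. not ((Box (q implies not p) and Dia r) implies Dia ((q implies not p) and r)), u
2. Box (q implies not p) and Dia r, u
3. not Dia ((q implies not p) and r), u
4. Box (q implies not p), u
5. Dia r, u
6. not ((q implies not p) and r), u
7. q implies not p, u
8. not r, u
9. not p, u
10. r, v
11. not ((q implies not p) and r), v
12. q implies not p, v
13. not (q implies not p), v
14. q, v
15. p, v
16. not p, v
Accessibility: uRu, uRv, vRv
Branch closes: p and not p both at v.
All branches of the tableau close; one closing branch shown above.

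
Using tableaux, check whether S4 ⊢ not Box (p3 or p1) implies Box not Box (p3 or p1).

Invalid (countermodel exists)

Tableau for the negation not (not Box (p3 or p1) implies Box not Box (p3 or p1)):
1. not (not Box (p3 or p1) implies Box not Box (p3 or p1)), u
2. not Box (p3 or p1), u
3. not Box not Box (p3 or p1), u
4. not (p3 or p1), v
5. not p3, v
6. not p1, v
7. Box (p3 or p1), w
8. p3 or p1, w
9. p1, w
Accessibility: uRu, uRv, uRw, vRv, wRw
The negation has an open branch (countermodel exists).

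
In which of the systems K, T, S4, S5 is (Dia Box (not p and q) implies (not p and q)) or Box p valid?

S4-tableau for the negation not ((Dia Box (not p and q) implies (not p and q)) or Box p):
1. not ((Dia Box (not p and q) implies (not p and q)) or Box p), 0
2. not (Dia Box (not p and q) implies (not p and q)), 0
3. not Box p, 0
4. Dia Box (not p and q), 0
5. not (not p and q), 0
6. not q, 0
7. not p, 1
8. Box (not p and q), 2
9. not p and q, 2
10. not p, 2
11. q, 2
Accessibility: 0R0, 0R1, 0R2, 1R1, 2R2
Complete open branch: countermodel on an S4-frame, so not valid in S4, nor in K, T (the same frame is also a K-frame and a T-frame).
S5-tableau for the negation not ((Dia Box (not p and q) implies (not p and q)) or Box p):
1. not ((Dia Box (not p and q) implies (not p and q)) or Box p), 0
2. not (Dia Box (not p and q) implies (not p and q)), 0
3. not Box p, 0
4. Dia Box (not p and q), 0
5. not (not p and q), 0
6. not q, 0
7. not p, 1
8. Box (not p and q), 2
9. not p and q, 0
10. not p, 0
11. q, 0
Accessibility: 0R0, 0R1, 0R2, 1R0, 1R1, 1R2, 2R0, 2R1, 2R2
Branch closes: q and not q both at 0.
Every branch closes (one shown): valid in S5.

S5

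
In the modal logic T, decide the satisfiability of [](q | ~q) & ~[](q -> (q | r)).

No, unsatisfiable

1. [](q | ~q) & ~[](q -> (q | r)), 0
2. [](q | ~q), 0   [&-rule on 1]
3. ~[](q -> (q | r)), 0   [&-rule on 1]
4. q | ~q, 0   [[]-rule on 2 via 0R0]
5. ~q, 0   [|-rule on 4 (branches; this branch)]
6. ~(q -> (q | r)), 1   [~[]-rule on 3: fresh world 1, 0R1]
7. q, 1   [~->-rule on 6]
8. ~(q | r), 1   [~->-rule on 6]
9. ~q, 1   [~|-rule on 8]
10. ~r, 1   [~|-rule on 8]
Accessibility: 0R0, 0R1, 1R1
Branch closes: q and ~q both at 1.
Every branch closes; the branch above is one of them.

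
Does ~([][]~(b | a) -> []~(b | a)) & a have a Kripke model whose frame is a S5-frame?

1. ~([][]~(b | a) -> []~(b | a)) & a, 0
2. ~([][]~(b | a) -> []~(b | a)), 0
3. a, 0
4. [][]~(b | a), 0
5. ~[]~(b | a), 0
6. []~(b | a), 0
7. ~(b | a), 0
8. ~b, 0
9. ~a, 0
Accessibility: 0R0
Branch closes: a and ~a both at 0.
(One branch shown.) All branches close.

No, unsatisfiable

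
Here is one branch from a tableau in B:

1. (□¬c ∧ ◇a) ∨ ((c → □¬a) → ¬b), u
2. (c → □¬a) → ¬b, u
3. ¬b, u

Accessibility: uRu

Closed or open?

No, open

There is no literal clash: for every atom and world, at most one sign appears.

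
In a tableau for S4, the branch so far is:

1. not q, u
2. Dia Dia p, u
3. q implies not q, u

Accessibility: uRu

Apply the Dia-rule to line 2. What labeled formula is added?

a fresh world v with uRv, and Dia p at v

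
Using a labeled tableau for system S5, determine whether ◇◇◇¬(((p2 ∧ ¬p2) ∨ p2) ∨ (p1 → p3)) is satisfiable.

1. ◇◇◇¬(((p2 ∧ ¬p2) ∨ p2) ∨ (p1 → p3)), 0
2. ◇◇¬(((p2 ∧ ¬p2) ∨ p2) ∨ (p1 → p3)), 1
3. ◇¬(((p2 ∧ ¬p2) ∨ p2) ∨ (p1 → p3)), 2
4. ¬(((p2 ∧ ¬p2) ∨ p2) ∨ (p1 → p3)), 3
5. ¬((p2 ∧ ¬p2) ∨ p2), 3
6. ¬(p1 → p3), 3
7. ¬(p2 ∧ ¬p2), 3
8. ¬p2, 3
9. p1, 3
10. ¬p3, 3
Accessibility: 0R0, 0R1, 0R2, 0R3, 1R0, 1R1, 1R2, 1R3, 2R0, 2R1, 2R2, 2R3, 3R0, 3R1, 3R2, 3R3

Yes, satisfiable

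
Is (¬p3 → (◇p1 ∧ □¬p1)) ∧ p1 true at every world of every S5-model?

No, not valid

Tableau for the negation ¬((¬p3 → (◇p1 ∧ □¬p1)) ∧ p1):
1. ¬((¬p3 → (◇p1 ∧ □¬p1)) ∧ p1), w0
2. ¬p1, w0
Accessibility: w0Rw0
The negation has an open branch (countermodel exists).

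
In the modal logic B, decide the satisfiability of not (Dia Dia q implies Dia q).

1. not (Dia Dia q implies Dia q), w0
2. Dia Dia q, w0   [neg-implies-rule on 1]
3. not Dia q, w0   [neg-implies-rule on 1]
4. not q, w0   [neg-Dia-rule on 3 via w0Rw0]
5. Dia q, w1   [Dia-rule on 2: fresh world w1, w0Rw1]
6. not q, w1   [neg-Dia-rule on 3 via w0Rw1]
7. q, w2   [Dia-rule on 5: fresh world w2, w1Rw2]
Accessibility: w0Rw0, w0Rw1, w1Rw0, w1Rw1, w1Rw2, w2Rw1, w2Rw2

Satisfiable (open branch found)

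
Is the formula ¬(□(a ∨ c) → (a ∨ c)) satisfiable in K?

Satisfiable

1. ¬(□(a ∨ c) → (a ∨ c)), 0
2. □(a ∨ c), 0
3. ¬(a ∨ c), 0
4. ¬a, 0
5. ¬c, 0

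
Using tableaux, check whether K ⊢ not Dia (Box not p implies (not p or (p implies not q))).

Invalid (countermodel exists)

Tableau for the negation Dia (Box not p implies (not p or (p implies not q))):
1. Dia (Box not p implies (not p or (p implies not q))), u
2. Box not p implies (not p or (p implies not q)), v
3. not p or (p implies not q), v
4. p implies not q, v
5. not q, v
Accessibility: uRv
The negation has an open branch (countermodel exists).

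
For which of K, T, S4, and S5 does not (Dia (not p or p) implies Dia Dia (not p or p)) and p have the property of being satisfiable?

T-tableau for the formula:
1. not (Dia (not p or p) implies Dia Dia (not p or p)) and p, 0
2. not (Dia (not p or p) implies Dia Dia (not p or p)), 0   [and-rule on 1]
3. p, 0   [and-rule on 1]
4. Dia (not p or p), 0   [neg-implies-rule on 2]
5. not Dia Dia (not p or p), 0   [neg-implies-rule on 2]
6. not Dia (not p or p), 0   [neg-Dia-rule on 5 via 0R0]
7. not (not p or p), 0   [neg-Dia-rule on 6 via 0R0]
8. not p, 0   [neg-or-rule on 7]
Accessibility: 0R0
Branch closes: p and not p both at 0.
Every branch closes (one shown): unsatisfiable in T, hence also in S4, S5 (every S4/S5-frame is a T-frame).
K-tableau for the formula:
1. not (Dia (not p or p) implies Dia Dia (not p or p)) and p, 0
2. not (Dia (not p or p) implies Dia Dia (not p or p)), 0   [and-rule on 1]
3. p, 0   [and-rule on 1]
4. Dia (not p or p), 0   [neg-implies-rule on 2]
5. not Dia Dia (not p or p), 0   [neg-implies-rule on 2]
6. not p or p, 1   [Dia-rule on 4: fresh world 1, 0R1]
7. not Dia (not p or p), 1   [neg-Dia-rule on 5 via 0R1]
8. p, 1   [or-rule on 6 (branches; this branch)]
Accessibility: 0R1
Complete open branch: satisfiable in K.

K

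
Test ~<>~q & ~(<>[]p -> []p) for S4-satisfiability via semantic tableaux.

1. ~<>~q & ~(<>[]p -> []p), u
2. ~<>~q, u
3. ~(<>[]p -> []p), u
4. <>[]p, u
5. ~[]p, u
6. q, u
7. []p, v
8. q, v
9. p, v
10. ~p, w
11. q, w
Accessibility: uRu, uRv, uRw, vRv, wRw

Satisfiable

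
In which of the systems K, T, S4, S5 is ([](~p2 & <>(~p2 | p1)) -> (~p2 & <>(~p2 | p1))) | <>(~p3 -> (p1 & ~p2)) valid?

K-tableau for the negation ~(([](~p2 & <>(~p2 | p1)) -> (~p2 & <>(~p2 | p1))) | <>(~p3 -> (p1 & ~p2))):
1. ~(([](~p2 & <>(~p2 | p1)) -> (~p2 & <>(~p2 | p1))) | <>(~p3 -> (p1 & ~p2))), u
2. ~([](~p2 & <>(~p2 | p1)) -> (~p2 & <>(~p2 | p1))), u
3. ~<>(~p3 -> (p1 & ~p2)), u
4. [](~p2 & <>(~p2 | p1)), u
5. ~(~p2 & <>(~p2 | p1)), u
6. ~<>(~p2 | p1), u
Complete open branch: countermodel on a K-frame, so not valid in K.
T-tableau for the negation ~(([](~p2 & <>(~p2 | p1)) -> (~p2 & <>(~p2 | p1))) | <>(~p3 -> (p1 & ~p2))):
1. ~(([](~p2 & <>(~p2 | p1)) -> (~p2 & <>(~p2 | p1))) | <>(~p3 -> (p1 & ~p2))), u
2. ~([](~p2 & <>(~p2 | p1)) -> (~p2 & <>(~p2 | p1))), u
3. ~<>(~p3 -> (p1 & ~p2)), u
4. [](~p2 & <>(~p2 | p1)), u
5. ~(~p2 & <>(~p2 | p1)), u
6. ~(~p3 -> (p1 & ~p2)), u
7. ~p3, u
8. ~(p1 & ~p2), u
9. ~p2 & <>(~p2 | p1), u
10. ~p2, u
11. <>(~p2 | p1), u
12. ~<>(~p2 | p1), u
13. ~(~p2 | p1), u
14. p2, u
15. ~p1, u
Accessibility: uRu
Branch closes: p2 and ~p2 both at u.
Every branch closes (one shown): valid in T, hence also in S4, S5 (every theorem of T is a theorem of S4 and S5).

T, S4, S5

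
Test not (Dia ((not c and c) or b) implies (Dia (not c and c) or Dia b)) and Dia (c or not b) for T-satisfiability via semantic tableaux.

1. not (Dia ((not c and c) or b) implies (Dia (not c and c) or Dia b)) and Dia (c or not b), u
2. not (Dia ((not c and c) or b) implies (Dia (not c and c) or Dia b)), u   [and-rule on 1]
3. Dia (c or not b), u   [and-rule on 1]
4. Dia ((not c and c) or b), u   [neg-implies-rule on 2]
5. not (Dia (not c and c) or Dia b), u   [neg-implies-rule on 2]
6. not Dia (not c and c), u   [neg-or-rule on 5]
7. not Dia b, u   [neg-or-rule on 5]
8. not (not c and c), u   [neg-Dia-rule on 6 via uRu]
9. not b, u   [neg-Dia-rule on 7 via uRu]
10. not c, u   [neg-and-rule on 8 (branches; this branch)]
11. c or not b, v   [Dia-rule on 3: fresh world v, uRv]
12. not (not c and c), v   [neg-Dia-rule on 6 via uRv]
13. not b, v   [neg-Dia-rule on 7 via uRv]
14. not c, v   [neg-and-rule on 12 (branches; this branch)]
15. (not c and c) or b, w   [Dia-rule on 4: fresh world w, uRw]
16. not (not c and c), w   [neg-Dia-rule on 6 via uRw]
17. not b, w   [neg-Dia-rule on 7 via uRw]
18. not c and c, w   [or-rule on 15 (branches; this branch)]
19. not c, w   [and-rule on 18]
20. c, w   [and-rule on 18]
Accessibility: uRu, uRv, uRw, vRv, wRw
Branch closes: c and not c both at w.
All branches of the tableau close; one closing branch shown above.

No, unsatisfiable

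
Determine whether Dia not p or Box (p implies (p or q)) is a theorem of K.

Tableau for the negation not (Dia not p or Box (p implies (p or q))):
1. not (Dia not p or Box (p implies (p or q))), u
2. not Dia not p, u
3. not Box (p implies (p or q)), u
4. not (p implies (p or q)), v
5. p, v
6. not (p or q), v
7. not p, v
8. not q, v
Accessibility: uRv
Branch closes: p and not p both at v.
Every branch of the negation's tableau closes; the branch above is one of them.

Yes, valid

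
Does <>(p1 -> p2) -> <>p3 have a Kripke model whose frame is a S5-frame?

Satisfiable (open branch found)

1. <>(p1 -> p2) -> <>p3, 0
2. <>p3, 0
3. p3, 1
Accessibility: 0R0, 0R1, 1R0, 1R1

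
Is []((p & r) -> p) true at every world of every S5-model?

Tableau for the negation ~[]((p & r) -> p):
1. ~[]((p & r) -> p), u
2. ~((p & r) -> p), v
3. p & r, v
4. ~p, v
5. p, v
6. r, v
Accessibility: uRu, uRv, vRu, vRv
Branch closes: p and ~p both at v.
All branches of the negation close; one closing branch shown above.

Yes, valid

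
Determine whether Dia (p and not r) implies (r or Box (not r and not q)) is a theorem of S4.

No, not valid

Tableau for the negation not (Dia (p and not r) implies (r or Box (not r and not q))):
1. not (Dia (p and not r) implies (r or Box (not r and not q))), w0
2. Dia (p and not r), w0
3. not (r or Box (not r and not q)), w0
4. not r, w0
5. not Box (not r and not q), w0
6. p and not r, w1
7. p, w1
8. not r, w1
9. not (not r and not q), w2
10. q, w2
Accessibility: w0Rw0, w0Rw1, w0Rw2, w1Rw1, w2Rw2
The negation has an open branch (countermodel exists).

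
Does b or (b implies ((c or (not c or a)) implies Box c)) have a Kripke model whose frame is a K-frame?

Satisfiable (open branch found)

1. b or (b implies ((c or (not c or a)) implies Box c)), u
2. b implies ((c or (not c or a)) implies Box c), u
3. (c or (not c or a)) implies Box c, u
4. Box c, u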